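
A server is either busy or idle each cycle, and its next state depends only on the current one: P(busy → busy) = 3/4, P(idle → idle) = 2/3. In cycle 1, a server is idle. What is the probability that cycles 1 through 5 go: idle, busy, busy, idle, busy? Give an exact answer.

Cycle 1 is given. For each transition, use the conditional probability from the current state:
P(busy | idle) = 1/3; P(busy | busy) = 3/4; P(idle | busy) = 1/4; P(busy | idle) = 1/3.
P = 1/3 × 3/4 × 1/4 × 1/3 = 3/144 = 1/48.

1/48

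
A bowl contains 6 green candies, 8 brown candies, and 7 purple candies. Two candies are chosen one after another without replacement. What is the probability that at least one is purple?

17/30

P(no purple) = 14/21 × 13/20 = 182/420 = 13/30.
P(at least one) = 1 − 13/30 = 17/30.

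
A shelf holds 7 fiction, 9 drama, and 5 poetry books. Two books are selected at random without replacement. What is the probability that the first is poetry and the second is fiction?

1/12

Each draw changes the counts, so multiply the conditional probabilities along the sequence:
P = 5/21 × 7/20 = 35/420 = 1/12.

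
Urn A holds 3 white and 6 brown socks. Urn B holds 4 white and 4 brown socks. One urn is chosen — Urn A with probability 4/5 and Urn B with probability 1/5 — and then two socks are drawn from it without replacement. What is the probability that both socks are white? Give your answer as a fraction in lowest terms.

From Urn A: P(both white) = (3/9)(2/8) = 1/12.
From Urn B: P(both white) = (4/8)(3/7) = 3/14.
Total probability = (4/5)(1/12) + (1/5)(3/14) = 23/210.

23/210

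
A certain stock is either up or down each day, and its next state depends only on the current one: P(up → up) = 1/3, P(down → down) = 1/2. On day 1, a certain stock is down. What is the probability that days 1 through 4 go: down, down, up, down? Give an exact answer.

Day 1 is given. For each transition, use the conditional probability from the current state:
P(down | down) = 1/2; P(up | down) = 1/2; P(down | up) = 2/3.
P = 1/2 × 1/2 × 2/3 = 2/12 = 1/6.

1/6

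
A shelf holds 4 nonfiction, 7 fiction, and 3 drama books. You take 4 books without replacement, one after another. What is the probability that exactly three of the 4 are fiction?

35/143

One ordering (fiction drawn first) has probability 7/14 × 6/13 × 5/12 × 7/11 = 1470/24024 = 35/572.
There are C(4,3) = 4 such orderings, each equally likely, so P = 4 × 35/572 = 35/143.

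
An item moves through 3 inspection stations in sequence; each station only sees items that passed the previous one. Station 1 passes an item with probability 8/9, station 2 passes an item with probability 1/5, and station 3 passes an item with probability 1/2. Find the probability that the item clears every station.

4/45

The events are sequential, so multiply the conditional probabilities:
P = 8/9 × 1/5 × 1/2 = 8/90 = 4/45.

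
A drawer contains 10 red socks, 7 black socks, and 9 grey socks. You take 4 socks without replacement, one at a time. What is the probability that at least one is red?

P(no red) = 16/26 × 15/25 × 14/24 × 13/23 = 43680/358800 = 14/115.
P(at least one) = 1 − 14/115 = 101/115.

101/115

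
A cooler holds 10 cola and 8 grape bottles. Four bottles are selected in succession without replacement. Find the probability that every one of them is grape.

P(all grape) = 8/18 × 7/17 × 6/16 × 5/15 = 1680/73440 = 7/306.

7/306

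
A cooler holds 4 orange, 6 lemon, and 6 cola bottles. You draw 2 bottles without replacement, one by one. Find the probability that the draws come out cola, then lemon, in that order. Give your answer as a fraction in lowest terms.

Each draw changes the counts, so multiply the conditional probabilities along the sequence:
P = 6/16 × 6/15 = 36/240 = 3/20.

3/20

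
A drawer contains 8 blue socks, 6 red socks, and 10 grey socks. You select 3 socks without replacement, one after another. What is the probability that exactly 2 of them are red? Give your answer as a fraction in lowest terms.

135/1012

One ordering (red drawn first) has probability 6/24 × 5/23 × 18/22 = 540/12144 = 45/1012.
There are C(3,2) = 3 such orderings, each equally likely, so P = 3 × 45/1012 = 135/1012.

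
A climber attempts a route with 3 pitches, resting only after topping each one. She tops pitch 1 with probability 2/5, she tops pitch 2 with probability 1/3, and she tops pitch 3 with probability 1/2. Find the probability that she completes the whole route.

Each stage is reached only if all earlier stages succeed, so
P = 2/5 × 1/3 × 1/2 = 2/30 = 1/15.

1/15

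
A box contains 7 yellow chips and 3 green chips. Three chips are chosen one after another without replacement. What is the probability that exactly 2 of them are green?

One ordering (green drawn first) has probability 3/10 × 2/9 × 7/8 = 42/720 = 7/120.
There are C(3,2) = 3 such orderings, each equally likely, so P = 3 × 7/120 = 7/40.

7/40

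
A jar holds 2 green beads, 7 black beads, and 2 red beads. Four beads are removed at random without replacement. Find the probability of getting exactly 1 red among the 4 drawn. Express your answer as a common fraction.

One ordering (red drawn first) has probability 2/11 × 9/10 × 8/9 × 7/8 = 1008/7920 = 7/55.
There are C(4,1) = 4 such orderings, each equally likely, so P = 4 × 7/55 = 28/55.

28/55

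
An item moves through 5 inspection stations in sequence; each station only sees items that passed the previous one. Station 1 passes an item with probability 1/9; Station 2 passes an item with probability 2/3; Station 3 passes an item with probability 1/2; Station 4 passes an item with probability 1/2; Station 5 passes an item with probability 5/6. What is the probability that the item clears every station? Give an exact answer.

5/324

The events are sequential, so multiply the conditional probabilities:
P = 1/9 × 2/3 × 1/2 × 1/2 × 5/6 = 10/648 = 5/324.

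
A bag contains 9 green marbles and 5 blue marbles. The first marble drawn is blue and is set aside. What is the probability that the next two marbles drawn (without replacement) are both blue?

With the first marble removed, 4 blue remain out of 13.
P = 4/13 × 3/12 = 12/156 = 1/13.

1/13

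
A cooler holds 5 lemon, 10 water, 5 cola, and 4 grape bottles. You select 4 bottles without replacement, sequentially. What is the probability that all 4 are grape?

1/10626

P = 4/24 × 3/23 × 2/22 × 1/21 = 24/255024 = 1/10626.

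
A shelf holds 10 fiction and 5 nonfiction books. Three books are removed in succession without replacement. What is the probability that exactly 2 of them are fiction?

One ordering (fiction drawn first) has probability 10/15 × 9/14 × 5/13 = 450/2730 = 15/91.
There are C(3,2) = 3 such orderings, each equally likely, so P = 3 × 15/91 = 45/91.

45/91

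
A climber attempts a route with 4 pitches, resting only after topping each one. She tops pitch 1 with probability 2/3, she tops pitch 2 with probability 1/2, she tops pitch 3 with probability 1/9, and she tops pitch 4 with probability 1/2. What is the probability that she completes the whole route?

Multiplying along the chain,
P = 2/3 × 1/2 × 1/9 × 1/2 = 2/108 = 1/54.

1/54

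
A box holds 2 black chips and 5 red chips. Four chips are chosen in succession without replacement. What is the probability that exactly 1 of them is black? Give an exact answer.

4/7

One ordering (black drawn first) has probability 2/7 × 5/6 × 4/5 × 3/4 = 120/840 = 1/7.
There are C(4,1) = 4 such orderings, each equally likely, so P = 4 × 1/7 = 4/7.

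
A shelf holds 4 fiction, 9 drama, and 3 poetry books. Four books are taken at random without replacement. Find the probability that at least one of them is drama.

P(no drama) = 7/16 × 6/15 × 5/14 × 4/13 = 840/43680 = 1/52.
P(at least one) = 1 − 1/52 = 51/52.

51/52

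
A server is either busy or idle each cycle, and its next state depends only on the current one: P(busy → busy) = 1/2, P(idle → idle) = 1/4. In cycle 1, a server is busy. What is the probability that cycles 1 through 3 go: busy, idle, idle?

Cycle 1 is given. For each transition, use the conditional probability from the current state:
P(idle | busy) = 1/2; P(idle | idle) = 1/4.
P = 1/2 × 1/4 = 1/8.

1/8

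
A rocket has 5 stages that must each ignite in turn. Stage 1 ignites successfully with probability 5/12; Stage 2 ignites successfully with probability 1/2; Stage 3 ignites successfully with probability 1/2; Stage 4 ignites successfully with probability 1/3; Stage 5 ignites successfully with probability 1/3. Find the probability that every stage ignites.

5/432

The events are sequential, so multiply the conditional probabilities:
P = 5/12 × 1/2 × 1/2 × 1/3 × 1/3 = 5/432.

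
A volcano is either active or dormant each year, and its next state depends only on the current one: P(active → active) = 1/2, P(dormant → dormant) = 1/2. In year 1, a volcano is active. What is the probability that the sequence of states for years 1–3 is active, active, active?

Year 1 is given. For each transition, use the conditional probability from the current state:
P(active | active) = 1/2; P(active | active) = 1/2.
P = 1/2 × 1/2 = 1/4.

1/4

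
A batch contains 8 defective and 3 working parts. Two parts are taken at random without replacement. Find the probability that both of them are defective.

P(every draw is defective) = 8/11 × 7/10 = 56/110 = 28/55.

28/55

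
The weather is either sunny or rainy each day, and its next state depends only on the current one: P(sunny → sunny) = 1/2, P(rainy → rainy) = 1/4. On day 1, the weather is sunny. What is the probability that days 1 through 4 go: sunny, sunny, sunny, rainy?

Day 1 is given. For each transition, use the conditional probability from the current state:
P(sunny | sunny) = 1/2; P(sunny | sunny) = 1/2; P(rainy | sunny) = 1/2.
P = 1/2 × 1/2 × 1/2 = 1/8.

1/8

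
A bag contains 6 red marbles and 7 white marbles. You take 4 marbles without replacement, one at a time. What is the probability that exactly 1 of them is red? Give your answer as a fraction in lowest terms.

42/143

One ordering (red drawn first) has probability 6/13 × 7/12 × 6/11 × 5/10 = 1260/17160 = 21/286.
There are C(4,1) = 4 such orderings, each equally likely, so P = 4 × 21/286 = 42/143.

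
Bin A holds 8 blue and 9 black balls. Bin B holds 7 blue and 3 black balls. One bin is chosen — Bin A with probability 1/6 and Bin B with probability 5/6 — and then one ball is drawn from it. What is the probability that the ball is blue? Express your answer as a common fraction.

From Bin A: P(blue) = 8/17.
From Bin B: P(blue) = 7/10.
Total probability = (1/6)(8/17) + (5/6)(7/10) = 45/68.

45/68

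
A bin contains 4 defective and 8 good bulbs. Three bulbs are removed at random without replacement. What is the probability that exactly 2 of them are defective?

12/55

One ordering (defective drawn first) has probability 4/12 × 3/11 × 8/10 = 96/1320 = 4/55.
There are C(3,2) = 3 such orderings, each equally likely, so P = 3 × 4/55 = 12/55.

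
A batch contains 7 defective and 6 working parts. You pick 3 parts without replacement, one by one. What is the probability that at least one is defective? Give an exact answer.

P(no defective) = 6/13 × 5/12 × 4/11 = 120/1716 = 10/143.
P(at least one) = 1 − 10/143 = 133/143.

133/143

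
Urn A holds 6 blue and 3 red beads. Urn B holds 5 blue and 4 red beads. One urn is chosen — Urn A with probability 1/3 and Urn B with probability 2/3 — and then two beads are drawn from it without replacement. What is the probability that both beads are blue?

From Urn A: P(both blue) = (6/9)(5/8) = 5/12.
From Urn B: P(both blue) = (5/9)(4/8) = 5/18.
Total probability = (1/3)(5/12) + (2/3)(5/18) = 35/108.

35/108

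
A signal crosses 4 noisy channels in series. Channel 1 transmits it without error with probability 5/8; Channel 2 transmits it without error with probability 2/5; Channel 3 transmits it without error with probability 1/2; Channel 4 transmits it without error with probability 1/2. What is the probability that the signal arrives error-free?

1/16

Multiplying along the chain,
P = 5/8 × 2/5 × 1/2 × 1/2 = 10/160 = 1/16.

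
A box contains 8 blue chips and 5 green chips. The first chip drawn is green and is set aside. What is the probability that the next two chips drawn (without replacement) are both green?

1/11

With the first chip removed, 4 green remain out of 12.
P = 4/12 × 3/11 = 12/132 = 1/11.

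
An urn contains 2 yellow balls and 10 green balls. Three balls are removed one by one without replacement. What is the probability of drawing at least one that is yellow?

P(no yellow) = 10/12 × 9/11 × 8/10 = 720/1320 = 6/11.
P(at least one) = 1 − 6/11 = 5/11.

5/11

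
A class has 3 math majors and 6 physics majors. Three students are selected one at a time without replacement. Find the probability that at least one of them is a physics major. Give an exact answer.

83/84

P(no physics majors) = 3/9 × 2/8 × 1/7 = 6/504 = 1/84.
P(at least one) = 1 − 1/84 = 83/84.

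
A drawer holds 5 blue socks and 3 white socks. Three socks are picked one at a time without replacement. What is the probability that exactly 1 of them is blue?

One ordering (blue drawn first) has probability 5/8 × 3/7 × 2/6 = 30/336 = 5/56.
There are C(3,1) = 3 such orderings, each equally likely, so P = 3 × 5/56 = 15/56.

15/56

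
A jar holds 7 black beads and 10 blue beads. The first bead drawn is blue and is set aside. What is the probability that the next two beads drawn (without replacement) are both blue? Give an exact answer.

3/10

With the first bead removed, 9 blue remain out of 16.
P = 9/16 × 8/15 = 72/240 = 3/10.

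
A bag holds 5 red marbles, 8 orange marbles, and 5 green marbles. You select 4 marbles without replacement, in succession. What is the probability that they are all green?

1/612

P(every draw is green) = 5/18 × 4/17 × 3/16 × 2/15 = 120/73440 = 1/612.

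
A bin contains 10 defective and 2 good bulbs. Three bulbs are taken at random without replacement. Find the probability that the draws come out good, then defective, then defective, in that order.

Chain rule:
P = 2/12 × 10/11 × 9/10 = 180/1320 = 3/22.

3/22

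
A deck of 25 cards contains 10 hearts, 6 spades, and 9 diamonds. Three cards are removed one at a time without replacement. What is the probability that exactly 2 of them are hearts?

One ordering (hearts drawn first) has probability 10/25 × 9/24 × 15/23 = 1350/13800 = 9/92.
There are C(3,2) = 3 such orderings, each equally likely, so P = 3 × 9/92 = 27/92.

27/92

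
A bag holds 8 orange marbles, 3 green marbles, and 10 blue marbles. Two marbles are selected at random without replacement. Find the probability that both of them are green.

1/70

P = 3/21 × 2/20 = 6/420 = 1/70.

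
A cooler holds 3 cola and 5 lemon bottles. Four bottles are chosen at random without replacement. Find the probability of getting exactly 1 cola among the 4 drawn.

One ordering (cola drawn first) has probability 3/8 × 5/7 × 4/6 × 3/5 = 180/1680 = 3/28.
There are C(4,1) = 4 such orderings, each equally likely, so P = 4 × 3/28 = 3/7.

3/7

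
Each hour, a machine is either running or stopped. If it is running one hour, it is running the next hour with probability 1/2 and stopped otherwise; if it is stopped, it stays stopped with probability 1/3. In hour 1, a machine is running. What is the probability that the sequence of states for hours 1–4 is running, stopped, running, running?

1/6

Hour 1 is given. For each transition, use the conditional probability from the current state:
P(stopped | running) = 1/2; P(running | stopped) = 2/3; P(running | running) = 1/2.
P = 1/2 × 2/3 × 1/2 = 2/12 = 1/6.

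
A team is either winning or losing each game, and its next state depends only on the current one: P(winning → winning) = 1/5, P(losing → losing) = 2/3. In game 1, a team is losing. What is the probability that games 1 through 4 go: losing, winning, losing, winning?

Game 1 is given. For each transition, use the conditional probability from the current state:
P(winning | losing) = 1/3; P(losing | winning) = 4/5; P(winning | losing) = 1/3.
P = 1/3 × 4/5 × 1/3 = 4/45.

4/45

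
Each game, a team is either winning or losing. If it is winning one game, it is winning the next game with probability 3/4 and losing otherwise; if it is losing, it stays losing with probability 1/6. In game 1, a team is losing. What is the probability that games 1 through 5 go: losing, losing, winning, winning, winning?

Game 1 is given. For each transition, use the conditional probability from the current state:
P(losing | losing) = 1/6; P(winning | losing) = 5/6; P(winning | winning) = 3/4; P(winning | winning) = 3/4.
P = 1/6 × 5/6 × 3/4 × 3/4 = 45/576 = 5/64.

5/64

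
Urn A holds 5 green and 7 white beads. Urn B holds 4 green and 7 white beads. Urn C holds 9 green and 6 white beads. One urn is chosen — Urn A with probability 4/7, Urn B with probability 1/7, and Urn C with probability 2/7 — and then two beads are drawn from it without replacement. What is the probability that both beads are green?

From Urn A: P(both green) = (5/12)(4/11) = 5/33.
From Urn B: P(both green) = (4/11)(3/10) = 6/55.
From Urn C: P(both green) = (9/15)(8/14) = 12/35.
Total probability = (4/7)(5/33) + (1/7)(6/55) + (2/7)(12/35) = 1618/8085.

1618/8085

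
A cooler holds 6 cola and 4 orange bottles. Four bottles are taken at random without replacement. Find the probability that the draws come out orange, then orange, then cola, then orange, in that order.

Chain rule:
P = 4/10 × 3/9 × 6/8 × 2/7 = 144/5040 = 1/35.

1/35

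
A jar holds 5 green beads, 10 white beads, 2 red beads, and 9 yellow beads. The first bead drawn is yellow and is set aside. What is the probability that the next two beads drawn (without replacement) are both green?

1/30

With the first bead removed, 5 green remain out of 25.
P = 5/25 × 4/24 = 20/600 = 1/30.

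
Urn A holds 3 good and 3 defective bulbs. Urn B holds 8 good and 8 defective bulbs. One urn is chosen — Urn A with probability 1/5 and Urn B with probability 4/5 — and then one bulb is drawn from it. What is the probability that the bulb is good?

1/2

From Urn A: P(good) = 3/6.
From Urn B: P(good) = 8/16.
Total probability = (1/5)(3/6) + (4/5)(8/16) = 1/2.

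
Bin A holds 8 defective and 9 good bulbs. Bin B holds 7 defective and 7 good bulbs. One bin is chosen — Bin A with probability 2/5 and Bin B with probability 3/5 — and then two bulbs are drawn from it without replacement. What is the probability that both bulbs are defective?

From Bin A: P(both defective) = (8/17)(7/16) = 7/34.
From Bin B: P(both defective) = (7/14)(6/13) = 3/13.
Total probability = (2/5)(7/34) + (3/5)(3/13) = 244/1105.

244/1105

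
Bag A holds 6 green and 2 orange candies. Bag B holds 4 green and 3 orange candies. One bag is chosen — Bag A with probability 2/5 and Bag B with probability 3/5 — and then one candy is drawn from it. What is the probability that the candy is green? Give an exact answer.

9/14

From Bag A: P(green) = 6/8.
From Bag B: P(green) = 4/7.
Total probability = (2/5)(6/8) + (3/5)(4/7) = 9/14.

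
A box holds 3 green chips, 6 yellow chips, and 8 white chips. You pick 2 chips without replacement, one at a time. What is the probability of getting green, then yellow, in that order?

9/136

Multiply the probability of each draw given the previous ones:
P = 3/17 × 6/16 = 18/272 = 9/136.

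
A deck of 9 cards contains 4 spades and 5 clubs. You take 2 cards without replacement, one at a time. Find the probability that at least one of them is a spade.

P(no spades) = 5/9 × 4/8 = 20/72 = 5/18.
P(at least one) = 1 − 5/18 = 13/18.

13/18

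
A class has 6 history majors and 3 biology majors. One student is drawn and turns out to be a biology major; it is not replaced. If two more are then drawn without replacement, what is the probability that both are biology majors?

1/28

After the first draw, 2 of the remaining 8 students are biology majors.
P = 2/8 × 1/7 = 2/56 = 1/28.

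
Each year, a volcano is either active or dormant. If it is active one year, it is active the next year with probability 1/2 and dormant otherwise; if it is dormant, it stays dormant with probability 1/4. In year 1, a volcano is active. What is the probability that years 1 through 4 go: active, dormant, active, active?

Year 1 is given. For each transition, use the conditional probability from the current state:
P(dormant | active) = 1/2; P(active | dormant) = 3/4; P(active | active) = 1/2.
P = 1/2 × 3/4 × 1/2 = 3/16.

3/16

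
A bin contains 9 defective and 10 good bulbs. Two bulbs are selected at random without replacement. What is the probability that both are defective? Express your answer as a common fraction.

4/19

P(all defective) = 9/19 × 8/18 = 72/342 = 4/19.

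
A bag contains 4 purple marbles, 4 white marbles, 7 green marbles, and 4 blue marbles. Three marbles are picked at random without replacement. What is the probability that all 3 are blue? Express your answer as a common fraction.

P = 4/19 × 3/18 × 2/17 = 24/5814 = 4/969.

4/969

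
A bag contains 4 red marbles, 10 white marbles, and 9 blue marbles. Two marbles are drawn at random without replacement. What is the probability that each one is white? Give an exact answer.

45/253

P = 10/23 × 9/22 = 90/506 = 45/253.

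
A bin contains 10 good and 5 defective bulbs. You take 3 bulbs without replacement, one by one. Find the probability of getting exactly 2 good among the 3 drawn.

45/91

One ordering (good drawn first) has probability 10/15 × 9/14 × 5/13 = 450/2730 = 15/91.
There are C(3,2) = 3 such orderings, each equally likely, so P = 3 × 15/91 = 45/91.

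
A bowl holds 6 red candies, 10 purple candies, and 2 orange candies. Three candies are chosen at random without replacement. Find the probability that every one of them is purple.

P = 10/18 × 9/17 × 8/16 = 720/4896 = 5/34.

5/34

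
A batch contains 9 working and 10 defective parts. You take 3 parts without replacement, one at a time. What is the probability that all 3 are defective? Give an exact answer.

40/323

P(all defective) = 10/19 × 9/18 × 8/17 = 720/5814 = 40/323.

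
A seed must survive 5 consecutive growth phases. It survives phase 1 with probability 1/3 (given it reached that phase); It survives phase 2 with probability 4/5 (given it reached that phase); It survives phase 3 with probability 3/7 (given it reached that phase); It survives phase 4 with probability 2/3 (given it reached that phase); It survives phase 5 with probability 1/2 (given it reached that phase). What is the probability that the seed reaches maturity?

4/105

The events are sequential, so multiply the conditional probabilities:
P = 1/3 × 4/5 × 3/7 × 2/3 × 1/2 = 24/630 = 4/105.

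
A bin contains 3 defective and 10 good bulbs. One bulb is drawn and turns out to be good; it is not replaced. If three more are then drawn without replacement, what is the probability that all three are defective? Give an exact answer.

1/220

After the first draw, 3 of the remaining 12 bulbs are defective.
P = 3/12 × 2/11 × 1/10 = 6/1320 = 1/220.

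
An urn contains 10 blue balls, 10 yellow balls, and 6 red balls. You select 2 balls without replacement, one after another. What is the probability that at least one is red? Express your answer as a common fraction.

27/65

P(no red) = 20/26 × 19/25 = 380/650 = 38/65.
P(at least one) = 1 − 38/65 = 27/65.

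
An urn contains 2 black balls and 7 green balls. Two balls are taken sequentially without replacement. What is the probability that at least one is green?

P(no green) = 2/9 × 1/8 = 2/72 = 1/36.
P(at least one) = 1 − 1/36 = 35/36.

35/36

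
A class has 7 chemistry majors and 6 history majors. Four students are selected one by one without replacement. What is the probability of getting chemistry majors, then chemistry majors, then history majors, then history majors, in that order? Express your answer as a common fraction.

Chain rule:
P = 7/13 × 6/12 × 6/11 × 5/10 = 1260/17160 = 21/286.

21/286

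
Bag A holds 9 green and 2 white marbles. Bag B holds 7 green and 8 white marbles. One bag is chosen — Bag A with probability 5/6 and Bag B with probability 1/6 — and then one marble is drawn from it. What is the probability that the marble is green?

376/495

From Bag A: P(green) = 9/11.
From Bag B: P(green) = 7/15.
Total probability = (5/6)(9/11) + (1/6)(7/15) = 376/495.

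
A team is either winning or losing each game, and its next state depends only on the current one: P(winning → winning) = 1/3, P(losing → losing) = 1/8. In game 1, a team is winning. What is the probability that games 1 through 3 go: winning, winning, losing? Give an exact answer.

2/9

Game 1 is given. For each transition, use the conditional probability from the current state:
P(winning | winning) = 1/3; P(losing | winning) = 2/3.
P = 1/3 × 2/3 = 2/9.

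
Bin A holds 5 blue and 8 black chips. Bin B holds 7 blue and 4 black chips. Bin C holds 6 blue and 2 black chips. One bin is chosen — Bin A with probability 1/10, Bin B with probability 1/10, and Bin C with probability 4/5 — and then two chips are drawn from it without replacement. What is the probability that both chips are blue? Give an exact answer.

From Bin A: P(both blue) = (5/13)(4/12) = 5/39.
From Bin B: P(both blue) = (7/11)(6/10) = 21/55.
From Bin C: P(both blue) = (6/8)(5/7) = 15/28.
Total probability = (1/10)(5/39) + (1/10)(21/55) + (4/5)(15/28) = 36004/75075.

36004/75075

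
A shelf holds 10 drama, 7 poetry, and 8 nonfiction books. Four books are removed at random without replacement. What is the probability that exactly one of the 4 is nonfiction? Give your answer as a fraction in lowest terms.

544/1265

One ordering (nonfiction drawn first) has probability 8/25 × 17/24 × 16/23 × 15/22 = 32640/303600 = 136/1265.
There are C(4,1) = 4 such orderings, each equally likely, so P = 4 × 136/1265 = 544/1265.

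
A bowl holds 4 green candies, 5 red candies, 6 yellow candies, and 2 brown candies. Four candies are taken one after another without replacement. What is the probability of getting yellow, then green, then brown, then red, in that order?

Each draw changes the counts, so multiply the conditional probabilities along the sequence:
P = 6/17 × 4/16 × 2/15 × 5/14 = 240/57120 = 1/238.

1/238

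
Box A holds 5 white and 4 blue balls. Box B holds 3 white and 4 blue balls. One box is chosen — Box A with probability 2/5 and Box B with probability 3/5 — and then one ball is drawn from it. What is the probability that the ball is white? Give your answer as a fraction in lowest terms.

From Box A: P(white) = 5/9.
From Box B: P(white) = 3/7.
Total probability = (2/5)(5/9) + (3/5)(3/7) = 151/315.

151/315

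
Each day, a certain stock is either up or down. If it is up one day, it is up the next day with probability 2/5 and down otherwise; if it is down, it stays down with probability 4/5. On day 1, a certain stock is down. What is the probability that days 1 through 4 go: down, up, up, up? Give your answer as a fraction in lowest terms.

Day 1 is given. For each transition, use the conditional probability from the current state:
P(up | down) = 1/5; P(up | up) = 2/5; P(up | up) = 2/5.
P = 1/5 × 2/5 × 2/5 = 4/125.

4/125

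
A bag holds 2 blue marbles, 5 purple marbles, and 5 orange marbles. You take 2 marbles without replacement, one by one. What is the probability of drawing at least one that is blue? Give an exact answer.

7/22

P(no blue) = 10/12 × 9/11 = 90/132 = 15/22.
P(at least one) = 1 − 15/22 = 7/22.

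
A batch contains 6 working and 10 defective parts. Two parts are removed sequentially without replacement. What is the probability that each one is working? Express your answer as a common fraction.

P(every draw is working) = 6/16 × 5/15 = 30/240 = 1/8.

1/8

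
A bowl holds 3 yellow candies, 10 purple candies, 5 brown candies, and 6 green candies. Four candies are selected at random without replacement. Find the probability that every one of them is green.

P(every draw is green) = 6/24 × 5/23 × 4/22 × 3/21 = 360/255024 = 5/3542.

5/3542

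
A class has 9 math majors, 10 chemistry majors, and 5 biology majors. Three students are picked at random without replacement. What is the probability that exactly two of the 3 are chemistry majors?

One ordering (chemistry majors drawn first) has probability 10/24 × 9/23 × 14/22 = 1260/12144 = 105/1012.
There are C(3,2) = 3 such orderings, each equally likely, so P = 3 × 105/1012 = 315/1012.

315/1012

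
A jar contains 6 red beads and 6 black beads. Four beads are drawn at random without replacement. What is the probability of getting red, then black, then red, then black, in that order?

Each draw changes the counts, so multiply the conditional probabilities along the sequence:
P = 6/12 × 6/11 × 5/10 × 5/9 = 900/11880 = 5/66.

5/66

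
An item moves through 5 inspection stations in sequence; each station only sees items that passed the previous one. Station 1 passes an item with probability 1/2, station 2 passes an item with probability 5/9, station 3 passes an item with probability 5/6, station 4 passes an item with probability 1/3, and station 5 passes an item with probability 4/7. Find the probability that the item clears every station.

25/567

Multiplying along the chain,
P = 1/2 × 5/9 × 5/6 × 1/3 × 4/7 = 100/2268 = 25/567.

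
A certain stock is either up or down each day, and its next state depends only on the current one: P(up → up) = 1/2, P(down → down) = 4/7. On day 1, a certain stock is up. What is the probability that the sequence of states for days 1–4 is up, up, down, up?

Day 1 is given. For each transition, use the conditional probability from the current state:
P(up | up) = 1/2; P(down | up) = 1/2; P(up | down) = 3/7.
P = 1/2 × 1/2 × 3/7 = 3/28.

3/28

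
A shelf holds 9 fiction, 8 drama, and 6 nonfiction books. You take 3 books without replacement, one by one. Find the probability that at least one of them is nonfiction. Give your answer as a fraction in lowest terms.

1091/1771

P(no nonfiction) = 17/23 × 16/22 × 15/21 = 4080/10626 = 680/1771.
P(at least one) = 1 − 680/1771 = 1091/1771.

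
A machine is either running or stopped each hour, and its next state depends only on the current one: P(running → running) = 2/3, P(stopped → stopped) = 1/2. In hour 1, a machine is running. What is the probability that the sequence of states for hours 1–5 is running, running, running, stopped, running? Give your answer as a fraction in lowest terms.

Hour 1 is given. For each transition, use the conditional probability from the current state:
P(running | running) = 2/3; P(running | running) = 2/3; P(stopped | running) = 1/3; P(running | stopped) = 1/2.
P = 2/3 × 2/3 × 1/3 × 1/2 = 4/54 = 2/27.

2/27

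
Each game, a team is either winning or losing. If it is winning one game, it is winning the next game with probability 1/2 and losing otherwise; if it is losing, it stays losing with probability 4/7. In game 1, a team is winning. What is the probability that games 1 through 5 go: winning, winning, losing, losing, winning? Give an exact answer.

3/49

Game 1 is given. For each transition, use the conditional probability from the current state:
P(winning | winning) = 1/2; P(losing | winning) = 1/2; P(losing | losing) = 4/7; P(winning | losing) = 3/7.
P = 1/2 × 1/2 × 4/7 × 3/7 = 12/196 = 3/49.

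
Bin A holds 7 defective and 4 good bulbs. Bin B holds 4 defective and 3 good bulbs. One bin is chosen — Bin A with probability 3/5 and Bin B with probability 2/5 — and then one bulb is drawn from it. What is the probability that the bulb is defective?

From Bin A: P(defective) = 7/11.
From Bin B: P(defective) = 4/7.
Total probability = (3/5)(7/11) + (2/5)(4/7) = 47/77.

47/77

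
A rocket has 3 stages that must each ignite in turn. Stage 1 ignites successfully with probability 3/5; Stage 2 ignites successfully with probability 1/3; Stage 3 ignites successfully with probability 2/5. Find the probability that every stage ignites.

2/25

The events are sequential, so multiply the conditional probabilities:
P = 3/5 × 1/3 × 2/5 = 6/75 = 2/25.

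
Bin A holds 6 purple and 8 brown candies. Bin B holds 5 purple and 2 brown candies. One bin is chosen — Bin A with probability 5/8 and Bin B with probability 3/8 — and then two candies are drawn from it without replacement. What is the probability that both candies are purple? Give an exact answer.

From Bin A: P(both purple) = (6/14)(5/13) = 15/91.
From Bin B: P(both purple) = (5/7)(4/6) = 10/21.
Total probability = (5/8)(15/91) + (3/8)(10/21) = 205/728.

205/728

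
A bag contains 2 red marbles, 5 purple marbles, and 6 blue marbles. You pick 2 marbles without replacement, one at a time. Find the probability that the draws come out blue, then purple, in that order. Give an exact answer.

Chain rule:
P = 6/13 × 5/12 = 30/156 = 5/26.

5/26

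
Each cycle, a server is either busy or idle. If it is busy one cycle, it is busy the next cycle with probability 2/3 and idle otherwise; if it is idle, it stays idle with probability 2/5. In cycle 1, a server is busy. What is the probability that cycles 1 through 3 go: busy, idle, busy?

Cycle 1 is given. For each transition, use the conditional probability from the current state:
P(idle | busy) = 1/3; P(busy | idle) = 3/5.
P = 1/3 × 3/5 = 3/15 = 1/5.

1/5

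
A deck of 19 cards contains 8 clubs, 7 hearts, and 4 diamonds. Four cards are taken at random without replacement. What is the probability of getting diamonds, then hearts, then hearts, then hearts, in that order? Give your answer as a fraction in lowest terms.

Each draw changes the counts, so multiply the conditional probabilities along the sequence:
P = 4/19 × 7/18 × 6/17 × 5/16 = 840/93024 = 35/3876.

35/3876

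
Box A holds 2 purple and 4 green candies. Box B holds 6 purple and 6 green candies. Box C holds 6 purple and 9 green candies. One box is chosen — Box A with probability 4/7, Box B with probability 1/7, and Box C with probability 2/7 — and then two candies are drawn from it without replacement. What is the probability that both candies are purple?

From Box A: P(both purple) = (2/6)(1/5) = 1/15.
From Box B: P(both purple) = (6/12)(5/11) = 5/22.
From Box C: P(both purple) = (6/15)(5/14) = 1/7.
Total probability = (4/7)(1/15) + (1/7)(5/22) + (2/7)(1/7) = 1801/16170.

1801/16170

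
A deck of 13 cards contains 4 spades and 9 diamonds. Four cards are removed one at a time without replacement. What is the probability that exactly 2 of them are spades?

One ordering (spades drawn first) has probability 4/13 × 3/12 × 9/11 × 8/10 = 864/17160 = 36/715.
There are C(4,2) = 6 such orderings, each equally likely, so P = 6 × 36/715 = 216/715.

216/715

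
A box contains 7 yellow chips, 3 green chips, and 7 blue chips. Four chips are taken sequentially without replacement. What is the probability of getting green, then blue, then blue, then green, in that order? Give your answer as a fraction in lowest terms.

Each draw changes the counts, so multiply the conditional probabilities along the sequence:
P = 3/17 × 7/16 × 6/15 × 2/14 = 252/57120 = 3/680.

3/680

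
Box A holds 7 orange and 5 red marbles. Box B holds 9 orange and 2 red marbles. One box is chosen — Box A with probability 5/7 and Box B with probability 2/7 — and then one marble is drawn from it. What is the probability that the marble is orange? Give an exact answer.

From Box A: P(orange) = 7/12.
From Box B: P(orange) = 9/11.
Total probability = (5/7)(7/12) + (2/7)(9/11) = 601/924.

601/924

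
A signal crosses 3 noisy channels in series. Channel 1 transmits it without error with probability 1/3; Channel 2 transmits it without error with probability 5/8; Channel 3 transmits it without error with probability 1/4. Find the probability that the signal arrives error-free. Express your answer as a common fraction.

5/96

Each stage is reached only if all earlier stages succeed, so
P = 1/3 × 5/8 × 1/4 = 5/96.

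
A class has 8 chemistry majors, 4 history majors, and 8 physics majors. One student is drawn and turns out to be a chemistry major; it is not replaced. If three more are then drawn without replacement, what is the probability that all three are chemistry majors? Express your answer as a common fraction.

After the first draw, 7 of the remaining 19 students are chemistry majors.
P = 7/19 × 6/18 × 5/17 = 210/5814 = 35/969.

35/969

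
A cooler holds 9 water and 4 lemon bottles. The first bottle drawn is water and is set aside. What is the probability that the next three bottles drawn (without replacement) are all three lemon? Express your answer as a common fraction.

After the first draw, 4 of the remaining 12 bottles are lemon.
P = 4/12 × 3/11 × 2/10 = 24/1320 = 1/55.

1/55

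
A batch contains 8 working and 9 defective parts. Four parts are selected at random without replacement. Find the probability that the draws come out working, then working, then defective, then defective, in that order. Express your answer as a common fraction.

6/85

Chain rule:
P = 8/17 × 7/16 × 9/15 × 8/14 = 4032/57120 = 6/85.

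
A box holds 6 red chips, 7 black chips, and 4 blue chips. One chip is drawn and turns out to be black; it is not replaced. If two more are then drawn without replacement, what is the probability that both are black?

With the first chip removed, 6 black remain out of 16.
P = 6/16 × 5/15 = 30/240 = 1/8.

1/8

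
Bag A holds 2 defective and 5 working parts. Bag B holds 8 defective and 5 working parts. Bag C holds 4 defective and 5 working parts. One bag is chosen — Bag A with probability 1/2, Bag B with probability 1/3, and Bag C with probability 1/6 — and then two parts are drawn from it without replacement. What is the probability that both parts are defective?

From Bag A: P(both defective) = (2/7)(1/6) = 1/21.
From Bag B: P(both defective) = (8/13)(7/12) = 14/39.
From Bag C: P(both defective) = (4/9)(3/8) = 1/6.
Total probability = (1/2)(1/21) + (1/3)(14/39) + (1/6)(1/6) = 187/1092.

187/1092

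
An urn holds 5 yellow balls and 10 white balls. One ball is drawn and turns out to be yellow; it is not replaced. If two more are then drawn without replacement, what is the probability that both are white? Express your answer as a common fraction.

45/91

After the first draw, 10 of the remaining 14 balls are white.
P = 10/14 × 9/13 = 90/182 = 45/91.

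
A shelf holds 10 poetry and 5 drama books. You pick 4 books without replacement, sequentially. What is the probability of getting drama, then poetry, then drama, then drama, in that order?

5/273

Each draw changes the counts, so multiply the conditional probabilities along the sequence:
P = 5/15 × 10/14 × 4/13 × 3/12 = 600/32760 = 5/273.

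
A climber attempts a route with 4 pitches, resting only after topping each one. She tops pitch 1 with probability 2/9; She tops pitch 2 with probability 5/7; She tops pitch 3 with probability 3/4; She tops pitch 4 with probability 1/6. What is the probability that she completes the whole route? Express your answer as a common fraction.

The events are sequential, so multiply the conditional probabilities:
P = 2/9 × 5/7 × 3/4 × 1/6 = 30/1512 = 5/252.

5/252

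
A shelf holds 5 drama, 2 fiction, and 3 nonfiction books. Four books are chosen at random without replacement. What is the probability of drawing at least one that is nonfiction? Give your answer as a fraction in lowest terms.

P(no nonfiction) = 7/10 × 6/9 × 5/8 × 4/7 = 840/5040 = 1/6.
P(at least one) = 1 − 1/6 = 5/6.

5/6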